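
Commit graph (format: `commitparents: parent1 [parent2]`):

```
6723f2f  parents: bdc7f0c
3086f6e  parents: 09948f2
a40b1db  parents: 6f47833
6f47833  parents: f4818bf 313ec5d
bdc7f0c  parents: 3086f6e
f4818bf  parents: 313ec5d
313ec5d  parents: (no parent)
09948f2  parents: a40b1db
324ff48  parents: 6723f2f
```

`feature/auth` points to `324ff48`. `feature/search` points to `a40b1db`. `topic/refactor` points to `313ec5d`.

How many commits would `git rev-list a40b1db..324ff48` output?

Reachable from 324ff48: {09948f2, 3086f6e, 313ec5d, 324ff48, 6723f2f, 6f47833, a40b1db, bdc7f0c, f4818bf}.
Reachable from a40b1db: {313ec5d, 6f47833, a40b1db, f4818bf}.
In 324ff48's history but not a40b1db's: {09948f2, 3086f6e, 324ff48, 6723f2f, bdc7f0c} — 5 commits.

5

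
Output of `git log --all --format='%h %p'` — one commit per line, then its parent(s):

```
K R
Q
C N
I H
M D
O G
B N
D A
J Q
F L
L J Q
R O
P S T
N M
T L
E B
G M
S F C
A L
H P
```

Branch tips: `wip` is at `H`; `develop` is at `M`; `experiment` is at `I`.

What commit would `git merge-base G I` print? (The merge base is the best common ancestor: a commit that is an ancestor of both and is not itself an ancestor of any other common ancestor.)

M

Ancestors of G: {A, D, G, J, L, M, Q}.
Ancestors of I: {A, C, D, F, H, I, J, L, M, N, P, Q, S, T}.
Common ancestors: {A, D, J, L, M, Q}.
Among these, M is not an ancestor of any other common ancestor — it is the merge base.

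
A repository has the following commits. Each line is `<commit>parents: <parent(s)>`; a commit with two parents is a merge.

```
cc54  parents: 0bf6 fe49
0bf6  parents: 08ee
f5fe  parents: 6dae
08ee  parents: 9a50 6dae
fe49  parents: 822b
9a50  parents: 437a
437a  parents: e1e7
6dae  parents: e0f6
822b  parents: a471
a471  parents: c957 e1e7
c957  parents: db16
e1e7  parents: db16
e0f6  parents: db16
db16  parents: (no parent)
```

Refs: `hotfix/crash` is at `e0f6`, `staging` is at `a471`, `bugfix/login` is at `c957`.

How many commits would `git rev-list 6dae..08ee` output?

4

Reachable from 08ee: {08ee, 437a, 6dae, 9a50, db16, e0f6, e1e7}.
Reachable from 6dae: {6dae, db16, e0f6}.
In 08ee's history but not 6dae's: {08ee, 437a, 9a50, e1e7} — 4 commits.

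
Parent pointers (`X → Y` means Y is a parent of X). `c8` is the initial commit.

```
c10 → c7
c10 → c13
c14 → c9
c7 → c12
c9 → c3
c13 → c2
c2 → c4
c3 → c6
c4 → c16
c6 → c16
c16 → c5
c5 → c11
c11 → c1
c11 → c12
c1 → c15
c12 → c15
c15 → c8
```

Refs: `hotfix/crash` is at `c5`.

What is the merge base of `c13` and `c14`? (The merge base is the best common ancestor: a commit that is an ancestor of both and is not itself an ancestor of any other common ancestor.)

Ancestors of c13: {c1, c11, c12, c13, c15, c16, c2, c4, c5, c8}.
Ancestors of c14: {c1, c11, c12, c14, c15, c16, c3, c5, c6, c8, c9}.
Common ancestors: {c1, c11, c12, c15, c16, c5, c8}.
Among these, c16 is not an ancestor of any other common ancestor — it is the merge base.

c16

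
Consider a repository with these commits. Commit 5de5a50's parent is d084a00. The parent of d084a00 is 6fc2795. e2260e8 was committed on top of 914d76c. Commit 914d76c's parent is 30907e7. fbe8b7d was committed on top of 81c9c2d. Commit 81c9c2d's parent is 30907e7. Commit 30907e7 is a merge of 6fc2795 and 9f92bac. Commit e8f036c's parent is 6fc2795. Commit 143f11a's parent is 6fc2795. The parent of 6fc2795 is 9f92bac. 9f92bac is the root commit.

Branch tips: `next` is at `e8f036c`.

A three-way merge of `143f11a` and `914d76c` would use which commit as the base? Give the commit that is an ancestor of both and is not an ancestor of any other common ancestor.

Ancestors of 143f11a: {143f11a, 6fc2795, 9f92bac}.
Ancestors of 914d76c: {30907e7, 6fc2795, 914d76c, 9f92bac}.
Common ancestors: {6fc2795, 9f92bac}.
Among these, 6fc2795 is not an ancestor of any other common ancestor — it is the merge base.

6fc2795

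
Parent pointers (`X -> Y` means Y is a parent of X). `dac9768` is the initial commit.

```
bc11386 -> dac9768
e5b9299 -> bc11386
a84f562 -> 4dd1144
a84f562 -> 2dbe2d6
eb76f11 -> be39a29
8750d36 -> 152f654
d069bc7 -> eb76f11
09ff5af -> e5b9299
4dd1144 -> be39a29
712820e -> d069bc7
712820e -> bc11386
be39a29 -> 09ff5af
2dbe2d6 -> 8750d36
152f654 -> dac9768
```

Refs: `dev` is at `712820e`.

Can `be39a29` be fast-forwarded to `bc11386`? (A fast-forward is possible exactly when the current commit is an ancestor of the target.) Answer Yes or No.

A fast-forward from be39a29 to bc11386 is possible iff be39a29 is an ancestor of bc11386.
Ancestors of bc11386: {bc11386, dac9768}.
be39a29 is not among them, so fast-forward is not possible.

No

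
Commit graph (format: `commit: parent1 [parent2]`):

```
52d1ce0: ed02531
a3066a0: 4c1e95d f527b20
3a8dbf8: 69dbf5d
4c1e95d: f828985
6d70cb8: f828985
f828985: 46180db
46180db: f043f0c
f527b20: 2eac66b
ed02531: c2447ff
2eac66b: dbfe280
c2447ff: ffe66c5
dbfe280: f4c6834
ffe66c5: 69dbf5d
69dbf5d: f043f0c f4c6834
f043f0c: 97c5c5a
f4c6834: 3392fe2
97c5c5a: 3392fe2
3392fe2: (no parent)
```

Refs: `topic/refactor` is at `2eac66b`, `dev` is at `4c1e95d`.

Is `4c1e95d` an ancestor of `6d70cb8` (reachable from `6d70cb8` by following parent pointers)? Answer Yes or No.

No

Ancestors of 6d70cb8: {3392fe2, 46180db, 6d70cb8, 97c5c5a, f043f0c, f828985}.
4c1e95d is not in that set, so it is not an ancestor of 6d70cb8.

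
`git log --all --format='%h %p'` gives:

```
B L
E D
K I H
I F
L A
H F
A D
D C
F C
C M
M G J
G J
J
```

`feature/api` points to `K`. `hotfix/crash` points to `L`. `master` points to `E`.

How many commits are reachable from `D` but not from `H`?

Reachable from D: {C, D, G, J, M}.
Reachable from H: {C, F, G, H, J, M}.
In D's history but not H's: {D} — 1 commit.

1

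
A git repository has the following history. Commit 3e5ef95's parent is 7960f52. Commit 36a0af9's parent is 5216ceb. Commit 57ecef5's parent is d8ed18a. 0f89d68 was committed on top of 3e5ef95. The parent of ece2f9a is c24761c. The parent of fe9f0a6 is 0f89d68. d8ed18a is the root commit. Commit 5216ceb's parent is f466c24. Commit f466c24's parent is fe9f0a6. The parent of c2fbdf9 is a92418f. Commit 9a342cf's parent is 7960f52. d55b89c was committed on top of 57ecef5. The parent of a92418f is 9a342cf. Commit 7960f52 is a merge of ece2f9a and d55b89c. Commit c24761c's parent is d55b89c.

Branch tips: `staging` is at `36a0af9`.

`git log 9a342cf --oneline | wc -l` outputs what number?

Walking parent pointers from 9a342cf: reachable set = {57ecef5, 7960f52, 9a342cf, c24761c, d55b89c, d8ed18a, ece2f9a}.
That is 7 commits.

7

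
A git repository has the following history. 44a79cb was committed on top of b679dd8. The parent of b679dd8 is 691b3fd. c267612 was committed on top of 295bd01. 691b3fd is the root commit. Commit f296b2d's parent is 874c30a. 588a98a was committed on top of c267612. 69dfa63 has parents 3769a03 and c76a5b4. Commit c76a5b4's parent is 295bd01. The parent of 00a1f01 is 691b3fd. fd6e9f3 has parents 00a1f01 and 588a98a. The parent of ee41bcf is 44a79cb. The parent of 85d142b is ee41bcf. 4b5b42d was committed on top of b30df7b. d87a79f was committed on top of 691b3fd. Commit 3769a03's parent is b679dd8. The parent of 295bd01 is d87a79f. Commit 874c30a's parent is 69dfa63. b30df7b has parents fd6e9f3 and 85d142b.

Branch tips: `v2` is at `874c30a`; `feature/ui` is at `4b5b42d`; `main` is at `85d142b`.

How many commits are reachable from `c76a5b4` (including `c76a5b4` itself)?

4

Walking parent pointers from c76a5b4: reachable set = {295bd01, 691b3fd, c76a5b4, d87a79f}.
That is 4 commits.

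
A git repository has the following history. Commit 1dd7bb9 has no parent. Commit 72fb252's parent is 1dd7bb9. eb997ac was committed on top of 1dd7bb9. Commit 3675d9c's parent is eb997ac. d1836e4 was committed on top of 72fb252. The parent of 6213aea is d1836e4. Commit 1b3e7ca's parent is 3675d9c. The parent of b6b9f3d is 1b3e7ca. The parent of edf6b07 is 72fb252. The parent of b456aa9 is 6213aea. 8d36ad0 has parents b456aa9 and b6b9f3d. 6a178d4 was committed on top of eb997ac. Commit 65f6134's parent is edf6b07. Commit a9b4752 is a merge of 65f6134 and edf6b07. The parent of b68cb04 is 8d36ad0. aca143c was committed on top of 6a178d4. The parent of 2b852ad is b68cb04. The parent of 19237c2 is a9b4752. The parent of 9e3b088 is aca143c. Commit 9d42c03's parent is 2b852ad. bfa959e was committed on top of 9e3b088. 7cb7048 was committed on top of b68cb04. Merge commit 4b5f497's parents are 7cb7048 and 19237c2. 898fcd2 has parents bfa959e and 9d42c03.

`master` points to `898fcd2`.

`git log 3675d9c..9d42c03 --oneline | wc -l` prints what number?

Reachable from 9d42c03: {1b3e7ca, 1dd7bb9, 2b852ad, 3675d9c, 6213aea, 72fb252, 8d36ad0, 9d42c03, b456aa9, b68cb04, b6b9f3d, d1836e4, eb997ac}.
Reachable from 3675d9c: {1dd7bb9, 3675d9c, eb997ac}.
In 9d42c03's history but not 3675d9c's: {1b3e7ca, 2b852ad, 6213aea, 72fb252, 8d36ad0, 9d42c03, b456aa9, b68cb04, b6b9f3d, d1836e4} — 10 commits.

10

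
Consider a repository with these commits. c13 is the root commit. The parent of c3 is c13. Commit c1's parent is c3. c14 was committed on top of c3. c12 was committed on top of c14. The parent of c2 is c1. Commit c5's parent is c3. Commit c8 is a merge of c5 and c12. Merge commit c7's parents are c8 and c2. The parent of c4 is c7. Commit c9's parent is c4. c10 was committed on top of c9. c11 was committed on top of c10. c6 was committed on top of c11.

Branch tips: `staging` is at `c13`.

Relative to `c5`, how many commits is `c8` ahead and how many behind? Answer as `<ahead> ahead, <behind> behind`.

3 ahead, 0 behind

Reachable from c8: {c12, c13, c14, c3, c5, c8}.
Reachable from c5: {c13, c3, c5}.
Only in c8's history (ahead): {c12, c14, c8} — 3.
Only in c5's history (behind): {} — 0.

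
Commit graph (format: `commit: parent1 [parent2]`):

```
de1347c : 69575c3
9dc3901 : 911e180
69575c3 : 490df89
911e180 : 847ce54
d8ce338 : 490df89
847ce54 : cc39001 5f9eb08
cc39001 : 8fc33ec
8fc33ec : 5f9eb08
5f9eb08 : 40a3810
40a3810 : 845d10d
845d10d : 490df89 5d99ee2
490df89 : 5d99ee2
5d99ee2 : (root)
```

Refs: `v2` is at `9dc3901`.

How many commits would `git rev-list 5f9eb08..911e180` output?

Reachable from 911e180: {40a3810, 490df89, 5d99ee2, 5f9eb08, 845d10d, 847ce54, 8fc33ec, 911e180, cc39001}.
Reachable from 5f9eb08: {40a3810, 490df89, 5d99ee2, 5f9eb08, 845d10d}.
In 911e180's history but not 5f9eb08's: {847ce54, 8fc33ec, 911e180, cc39001} — 4 commits.

4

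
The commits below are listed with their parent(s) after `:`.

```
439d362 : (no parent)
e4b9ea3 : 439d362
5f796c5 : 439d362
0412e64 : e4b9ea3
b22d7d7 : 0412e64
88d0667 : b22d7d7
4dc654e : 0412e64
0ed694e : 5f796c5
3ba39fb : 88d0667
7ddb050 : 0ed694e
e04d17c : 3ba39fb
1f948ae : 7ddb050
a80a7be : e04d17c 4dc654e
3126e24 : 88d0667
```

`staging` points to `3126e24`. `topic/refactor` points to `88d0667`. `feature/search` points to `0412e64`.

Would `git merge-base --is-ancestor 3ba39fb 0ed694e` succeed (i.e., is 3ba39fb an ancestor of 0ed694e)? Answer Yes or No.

Ancestors of 0ed694e: {0ed694e, 439d362, 5f796c5}.
3ba39fb is not in that set, so it is not an ancestor of 0ed694e.

No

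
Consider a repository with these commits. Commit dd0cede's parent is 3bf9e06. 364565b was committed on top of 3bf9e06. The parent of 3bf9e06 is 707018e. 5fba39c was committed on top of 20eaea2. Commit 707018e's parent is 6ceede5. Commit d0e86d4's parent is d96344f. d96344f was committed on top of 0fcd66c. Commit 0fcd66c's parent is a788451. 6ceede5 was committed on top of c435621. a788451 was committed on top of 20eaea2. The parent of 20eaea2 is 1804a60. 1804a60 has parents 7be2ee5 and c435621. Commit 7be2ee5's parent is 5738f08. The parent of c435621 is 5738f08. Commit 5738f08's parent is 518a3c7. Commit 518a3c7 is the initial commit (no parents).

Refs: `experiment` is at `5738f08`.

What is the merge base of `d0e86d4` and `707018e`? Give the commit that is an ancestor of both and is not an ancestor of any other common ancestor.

Ancestors of d0e86d4: {0fcd66c, 1804a60, 20eaea2, 518a3c7, 5738f08, 7be2ee5, a788451, c435621, d0e86d4, d96344f}.
Ancestors of 707018e: {518a3c7, 5738f08, 6ceede5, 707018e, c435621}.
Common ancestors: {518a3c7, 5738f08, c435621}.
Among these, c435621 is not an ancestor of any other common ancestor — it is the merge base.

c435621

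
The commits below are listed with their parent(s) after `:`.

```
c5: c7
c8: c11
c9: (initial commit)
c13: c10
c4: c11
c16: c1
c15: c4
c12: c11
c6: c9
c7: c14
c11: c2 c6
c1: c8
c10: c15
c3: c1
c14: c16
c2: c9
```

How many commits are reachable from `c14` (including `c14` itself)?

Walking parent pointers from c14: reachable set = {c1, c11, c14, c16, c2, c6, c8, c9}.
That is 8 commits.

8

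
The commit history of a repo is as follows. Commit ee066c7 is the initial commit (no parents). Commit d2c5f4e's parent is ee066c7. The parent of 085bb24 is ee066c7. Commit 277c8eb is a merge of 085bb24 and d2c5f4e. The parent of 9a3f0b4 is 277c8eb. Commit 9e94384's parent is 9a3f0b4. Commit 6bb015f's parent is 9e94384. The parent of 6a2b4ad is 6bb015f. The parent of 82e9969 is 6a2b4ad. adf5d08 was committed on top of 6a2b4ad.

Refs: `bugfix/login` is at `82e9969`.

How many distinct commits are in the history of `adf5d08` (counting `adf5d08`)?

Walking parent pointers from adf5d08: reachable set = {085bb24, 277c8eb, 6a2b4ad, 6bb015f, 9a3f0b4, 9e94384, adf5d08, d2c5f4e, ee066c7}.
That is 9 commits.

9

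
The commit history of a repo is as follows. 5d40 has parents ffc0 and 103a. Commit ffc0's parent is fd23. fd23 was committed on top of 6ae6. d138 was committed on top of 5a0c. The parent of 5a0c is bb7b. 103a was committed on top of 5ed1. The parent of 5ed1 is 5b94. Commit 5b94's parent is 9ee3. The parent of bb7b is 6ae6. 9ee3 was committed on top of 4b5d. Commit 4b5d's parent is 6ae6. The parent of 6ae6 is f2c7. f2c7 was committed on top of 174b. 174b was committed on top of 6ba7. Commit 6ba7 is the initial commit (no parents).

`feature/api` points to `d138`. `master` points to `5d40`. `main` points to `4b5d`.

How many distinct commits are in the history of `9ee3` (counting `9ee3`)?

Walking parent pointers from 9ee3: reachable set = {174b, 4b5d, 6ae6, 6ba7, 9ee3, f2c7}.
That is 6 commits.

6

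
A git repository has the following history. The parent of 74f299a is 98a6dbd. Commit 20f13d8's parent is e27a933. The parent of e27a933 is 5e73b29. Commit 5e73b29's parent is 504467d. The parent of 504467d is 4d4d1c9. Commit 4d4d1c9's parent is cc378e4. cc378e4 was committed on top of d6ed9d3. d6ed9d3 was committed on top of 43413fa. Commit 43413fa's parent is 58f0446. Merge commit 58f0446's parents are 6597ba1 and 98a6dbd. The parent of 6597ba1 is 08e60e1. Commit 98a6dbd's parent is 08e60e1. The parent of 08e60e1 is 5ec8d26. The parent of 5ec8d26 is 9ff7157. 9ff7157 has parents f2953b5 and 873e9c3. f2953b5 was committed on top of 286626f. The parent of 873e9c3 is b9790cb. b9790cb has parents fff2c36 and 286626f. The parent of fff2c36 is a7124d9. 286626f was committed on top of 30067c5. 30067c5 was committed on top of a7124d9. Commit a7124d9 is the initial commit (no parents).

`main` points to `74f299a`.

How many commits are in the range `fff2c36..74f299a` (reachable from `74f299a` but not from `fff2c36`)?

Reachable from 74f299a: {08e60e1, 286626f, 30067c5, 5ec8d26, 74f299a, 873e9c3, 98a6dbd, 9ff7157, a7124d9, b9790cb, f2953b5, fff2c36}.
Reachable from fff2c36: {a7124d9, fff2c36}.
In 74f299a's history but not fff2c36's: {08e60e1, 286626f, 30067c5, 5ec8d26, 74f299a, 873e9c3, 98a6dbd, 9ff7157, b9790cb, f2953b5} — 10 commits.

10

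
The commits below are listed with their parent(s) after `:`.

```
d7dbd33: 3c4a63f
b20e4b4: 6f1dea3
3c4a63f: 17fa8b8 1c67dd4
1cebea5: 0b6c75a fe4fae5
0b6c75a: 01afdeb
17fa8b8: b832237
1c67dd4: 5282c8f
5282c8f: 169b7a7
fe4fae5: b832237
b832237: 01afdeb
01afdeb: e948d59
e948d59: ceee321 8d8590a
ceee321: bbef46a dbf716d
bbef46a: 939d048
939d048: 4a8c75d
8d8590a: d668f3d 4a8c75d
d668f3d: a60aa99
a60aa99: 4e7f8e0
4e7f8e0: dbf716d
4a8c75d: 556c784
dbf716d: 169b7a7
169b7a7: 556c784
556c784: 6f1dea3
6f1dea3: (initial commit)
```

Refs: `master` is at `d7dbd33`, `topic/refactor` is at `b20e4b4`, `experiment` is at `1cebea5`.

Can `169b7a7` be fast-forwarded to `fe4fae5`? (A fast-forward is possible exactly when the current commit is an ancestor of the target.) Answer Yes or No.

A fast-forward from 169b7a7 to fe4fae5 is possible iff 169b7a7 is an ancestor of fe4fae5.
Ancestors of fe4fae5: {01afdeb, 169b7a7, 4a8c75d, 4e7f8e0, 556c784, 6f1dea3, 8d8590a, 939d048, a60aa99, b832237, bbef46a, ceee321, d668f3d, dbf716d, e948d59, fe4fae5}.
169b7a7 is among them, so fast-forward is possible.

Yes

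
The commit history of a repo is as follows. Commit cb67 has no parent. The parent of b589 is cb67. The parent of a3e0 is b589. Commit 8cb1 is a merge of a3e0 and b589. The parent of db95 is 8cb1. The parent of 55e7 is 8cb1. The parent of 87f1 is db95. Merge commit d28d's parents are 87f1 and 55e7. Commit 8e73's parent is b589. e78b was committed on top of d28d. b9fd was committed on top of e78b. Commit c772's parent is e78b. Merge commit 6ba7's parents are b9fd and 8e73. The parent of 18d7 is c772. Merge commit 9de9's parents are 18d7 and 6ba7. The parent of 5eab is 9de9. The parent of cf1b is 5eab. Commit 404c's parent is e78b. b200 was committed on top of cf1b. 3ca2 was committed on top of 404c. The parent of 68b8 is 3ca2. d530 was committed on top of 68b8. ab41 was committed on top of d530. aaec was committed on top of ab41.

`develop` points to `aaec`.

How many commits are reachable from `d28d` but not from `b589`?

6

Reachable from d28d: {55e7, 87f1, 8cb1, a3e0, b589, cb67, d28d, db95}.
Reachable from b589: {b589, cb67}.
In d28d's history but not b589's: {55e7, 87f1, 8cb1, a3e0, d28d, db95} — 6 commits.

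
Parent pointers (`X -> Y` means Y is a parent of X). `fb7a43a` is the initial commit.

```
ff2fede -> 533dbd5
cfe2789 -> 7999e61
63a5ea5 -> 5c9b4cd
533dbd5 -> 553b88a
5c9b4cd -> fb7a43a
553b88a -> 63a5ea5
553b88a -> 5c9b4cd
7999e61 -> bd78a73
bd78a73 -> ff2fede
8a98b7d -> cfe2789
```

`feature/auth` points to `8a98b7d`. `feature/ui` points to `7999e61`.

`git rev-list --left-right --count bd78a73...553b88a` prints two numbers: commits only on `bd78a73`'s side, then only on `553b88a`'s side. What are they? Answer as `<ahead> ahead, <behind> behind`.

Reachable from bd78a73: {533dbd5, 553b88a, 5c9b4cd, 63a5ea5, bd78a73, fb7a43a, ff2fede}.
Reachable from 553b88a: {553b88a, 5c9b4cd, 63a5ea5, fb7a43a}.
Only in bd78a73's history (ahead): {533dbd5, bd78a73, ff2fede} — 3.
Only in 553b88a's history (behind): {} — 0.

3 ahead, 0 behind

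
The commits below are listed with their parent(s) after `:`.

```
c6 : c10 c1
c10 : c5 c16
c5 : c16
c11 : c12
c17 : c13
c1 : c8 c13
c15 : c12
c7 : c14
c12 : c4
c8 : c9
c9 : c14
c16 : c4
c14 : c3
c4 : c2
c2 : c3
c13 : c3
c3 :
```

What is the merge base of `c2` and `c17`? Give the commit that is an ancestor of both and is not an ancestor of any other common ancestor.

Ancestors of c2: {c2, c3}.
Ancestors of c17: {c13, c17, c3}.
Common ancestors: {c3}.
The only common ancestor is c3, so it is the merge base.

c3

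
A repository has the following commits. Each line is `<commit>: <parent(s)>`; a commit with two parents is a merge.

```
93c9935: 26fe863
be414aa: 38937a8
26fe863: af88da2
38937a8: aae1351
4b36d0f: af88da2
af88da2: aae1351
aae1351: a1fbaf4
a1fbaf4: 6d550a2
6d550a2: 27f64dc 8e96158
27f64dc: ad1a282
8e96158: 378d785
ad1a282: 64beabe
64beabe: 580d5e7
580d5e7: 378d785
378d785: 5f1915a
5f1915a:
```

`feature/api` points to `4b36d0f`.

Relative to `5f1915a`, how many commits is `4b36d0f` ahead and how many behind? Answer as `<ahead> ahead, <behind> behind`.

Reachable from 4b36d0f: {27f64dc, 378d785, 4b36d0f, 580d5e7, 5f1915a, 64beabe, 6d550a2, 8e96158, a1fbaf4, aae1351, ad1a282, af88da2}.
Reachable from 5f1915a: {5f1915a}.
Only in 4b36d0f's history (ahead): {27f64dc, 378d785, 4b36d0f, 580d5e7, 64beabe, 6d550a2, 8e96158, a1fbaf4, aae1351, ad1a282, af88da2} — 11.
Only in 5f1915a's history (behind): {} — 0.

11 ahead, 0 behind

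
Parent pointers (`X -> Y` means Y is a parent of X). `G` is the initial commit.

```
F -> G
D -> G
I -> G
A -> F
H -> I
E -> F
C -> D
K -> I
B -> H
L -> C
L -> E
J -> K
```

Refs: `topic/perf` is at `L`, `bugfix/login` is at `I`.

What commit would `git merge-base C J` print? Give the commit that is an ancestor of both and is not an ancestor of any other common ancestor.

Ancestors of C: {C, D, G}.
Ancestors of J: {G, I, J, K}.
Common ancestors: {G}.
The only common ancestor is G, so it is the merge base.

G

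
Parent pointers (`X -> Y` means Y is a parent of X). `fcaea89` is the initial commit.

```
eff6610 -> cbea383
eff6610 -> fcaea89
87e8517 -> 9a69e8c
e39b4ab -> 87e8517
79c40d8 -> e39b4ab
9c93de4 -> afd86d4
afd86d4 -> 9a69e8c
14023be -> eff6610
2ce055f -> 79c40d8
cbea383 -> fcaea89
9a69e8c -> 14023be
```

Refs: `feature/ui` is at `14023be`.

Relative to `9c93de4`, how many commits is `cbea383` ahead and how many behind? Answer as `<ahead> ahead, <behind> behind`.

0 ahead, 5 behind

Reachable from cbea383: {cbea383, fcaea89}.
Reachable from 9c93de4: {14023be, 9a69e8c, 9c93de4, afd86d4, cbea383, eff6610, fcaea89}.
Only in cbea383's history (ahead): {} — 0.
Only in 9c93de4's history (behind): {14023be, 9a69e8c, 9c93de4, afd86d4, eff6610} — 5.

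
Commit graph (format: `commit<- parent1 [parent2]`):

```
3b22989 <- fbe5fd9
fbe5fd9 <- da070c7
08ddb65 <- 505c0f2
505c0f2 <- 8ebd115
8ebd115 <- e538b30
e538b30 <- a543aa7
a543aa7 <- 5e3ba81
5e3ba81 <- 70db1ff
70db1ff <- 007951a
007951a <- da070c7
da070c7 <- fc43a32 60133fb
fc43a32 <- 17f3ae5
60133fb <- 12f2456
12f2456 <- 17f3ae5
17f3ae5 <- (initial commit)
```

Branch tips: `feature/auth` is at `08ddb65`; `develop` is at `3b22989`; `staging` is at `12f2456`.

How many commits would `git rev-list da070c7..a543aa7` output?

Reachable from a543aa7: {007951a, 12f2456, 17f3ae5, 5e3ba81, 60133fb, 70db1ff, a543aa7, da070c7, fc43a32}.
Reachable from da070c7: {12f2456, 17f3ae5, 60133fb, da070c7, fc43a32}.
In a543aa7's history but not da070c7's: {007951a, 5e3ba81, 70db1ff, a543aa7} — 4 commits.

4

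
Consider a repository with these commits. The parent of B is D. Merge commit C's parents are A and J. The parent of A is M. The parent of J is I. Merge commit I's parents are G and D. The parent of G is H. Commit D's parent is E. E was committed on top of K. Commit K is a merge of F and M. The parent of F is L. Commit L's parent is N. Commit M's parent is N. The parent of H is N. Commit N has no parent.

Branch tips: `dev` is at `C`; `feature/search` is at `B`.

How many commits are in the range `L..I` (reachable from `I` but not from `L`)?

Reachable from I: {D, E, F, G, H, I, K, L, M, N}.
Reachable from L: {L, N}.
In I's history but not L's: {D, E, F, G, H, I, K, M} — 8 commits.

8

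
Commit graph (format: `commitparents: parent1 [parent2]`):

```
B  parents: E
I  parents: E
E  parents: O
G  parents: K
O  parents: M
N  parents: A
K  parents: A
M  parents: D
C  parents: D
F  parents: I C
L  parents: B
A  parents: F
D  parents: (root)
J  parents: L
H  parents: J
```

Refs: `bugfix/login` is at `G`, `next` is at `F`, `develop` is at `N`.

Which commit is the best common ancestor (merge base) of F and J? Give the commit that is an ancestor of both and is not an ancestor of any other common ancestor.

Ancestors of F: {C, D, E, F, I, M, O}.
Ancestors of J: {B, D, E, J, L, M, O}.
Common ancestors: {D, E, M, O}.
Among these, E is not an ancestor of any other common ancestor — it is the merge base.

E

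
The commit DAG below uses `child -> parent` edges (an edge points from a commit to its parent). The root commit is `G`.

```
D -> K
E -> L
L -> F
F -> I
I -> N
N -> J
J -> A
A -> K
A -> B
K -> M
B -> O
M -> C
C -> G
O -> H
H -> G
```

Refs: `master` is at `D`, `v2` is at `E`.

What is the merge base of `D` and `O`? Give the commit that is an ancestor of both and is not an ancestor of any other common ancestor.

G

Ancestors of D: {C, D, G, K, M}.
Ancestors of O: {G, H, O}.
Common ancestors: {G}.
The only common ancestor is G, so it is the merge base.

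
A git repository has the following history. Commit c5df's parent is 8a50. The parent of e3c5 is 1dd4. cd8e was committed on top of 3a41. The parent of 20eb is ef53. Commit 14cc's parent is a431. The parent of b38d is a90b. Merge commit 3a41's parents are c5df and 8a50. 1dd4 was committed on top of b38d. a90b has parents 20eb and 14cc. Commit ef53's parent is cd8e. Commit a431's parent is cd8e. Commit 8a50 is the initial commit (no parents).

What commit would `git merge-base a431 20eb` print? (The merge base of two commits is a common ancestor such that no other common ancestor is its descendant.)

cd8e

Ancestors of a431: {3a41, 8a50, a431, c5df, cd8e}.
Ancestors of 20eb: {20eb, 3a41, 8a50, c5df, cd8e, ef53}.
Common ancestors: {3a41, 8a50, c5df, cd8e}.
Among these, cd8e is not an ancestor of any other common ancestor — it is the merge base.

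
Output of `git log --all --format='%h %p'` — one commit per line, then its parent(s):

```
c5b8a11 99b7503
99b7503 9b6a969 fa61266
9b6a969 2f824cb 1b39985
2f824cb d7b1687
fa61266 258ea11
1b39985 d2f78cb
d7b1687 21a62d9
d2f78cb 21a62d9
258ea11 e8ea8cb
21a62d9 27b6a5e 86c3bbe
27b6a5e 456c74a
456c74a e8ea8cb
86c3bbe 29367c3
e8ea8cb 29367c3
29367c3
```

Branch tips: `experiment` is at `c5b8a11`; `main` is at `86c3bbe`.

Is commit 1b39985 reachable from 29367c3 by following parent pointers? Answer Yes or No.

No

Ancestors of 29367c3: {29367c3}.
1b39985 is not in that set, so it is not an ancestor of 29367c3.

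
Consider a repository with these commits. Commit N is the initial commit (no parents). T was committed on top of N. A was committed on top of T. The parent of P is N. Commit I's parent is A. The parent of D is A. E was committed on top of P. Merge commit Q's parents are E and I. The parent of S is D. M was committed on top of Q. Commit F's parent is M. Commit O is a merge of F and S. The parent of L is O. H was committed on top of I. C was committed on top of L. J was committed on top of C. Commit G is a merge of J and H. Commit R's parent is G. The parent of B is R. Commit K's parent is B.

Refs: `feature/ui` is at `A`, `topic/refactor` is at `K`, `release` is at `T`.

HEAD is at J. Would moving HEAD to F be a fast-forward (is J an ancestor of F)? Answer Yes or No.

A fast-forward from J to F is possible iff J is an ancestor of F.
Ancestors of F: {A, E, F, I, M, N, P, Q, T}.
J is not among them, so fast-forward is not possible.

No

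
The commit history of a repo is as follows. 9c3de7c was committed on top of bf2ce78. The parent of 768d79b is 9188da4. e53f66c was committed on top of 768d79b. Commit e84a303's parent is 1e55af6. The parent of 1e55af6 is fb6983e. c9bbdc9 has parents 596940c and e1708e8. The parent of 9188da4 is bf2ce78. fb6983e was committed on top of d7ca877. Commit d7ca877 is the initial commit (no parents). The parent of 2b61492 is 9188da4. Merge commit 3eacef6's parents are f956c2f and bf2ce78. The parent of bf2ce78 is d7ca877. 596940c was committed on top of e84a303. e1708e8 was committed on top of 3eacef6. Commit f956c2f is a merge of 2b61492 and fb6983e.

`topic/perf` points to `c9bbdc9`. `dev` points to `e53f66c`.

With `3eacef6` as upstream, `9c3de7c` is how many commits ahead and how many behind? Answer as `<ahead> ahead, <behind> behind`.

1 ahead, 5 behind

Reachable from 9c3de7c: {9c3de7c, bf2ce78, d7ca877}.
Reachable from 3eacef6: {2b61492, 3eacef6, 9188da4, bf2ce78, d7ca877, f956c2f, fb6983e}.
Only in 9c3de7c's history (ahead): {9c3de7c} — 1.
Only in 3eacef6's history (behind): {2b61492, 3eacef6, 9188da4, f956c2f, fb6983e} — 5.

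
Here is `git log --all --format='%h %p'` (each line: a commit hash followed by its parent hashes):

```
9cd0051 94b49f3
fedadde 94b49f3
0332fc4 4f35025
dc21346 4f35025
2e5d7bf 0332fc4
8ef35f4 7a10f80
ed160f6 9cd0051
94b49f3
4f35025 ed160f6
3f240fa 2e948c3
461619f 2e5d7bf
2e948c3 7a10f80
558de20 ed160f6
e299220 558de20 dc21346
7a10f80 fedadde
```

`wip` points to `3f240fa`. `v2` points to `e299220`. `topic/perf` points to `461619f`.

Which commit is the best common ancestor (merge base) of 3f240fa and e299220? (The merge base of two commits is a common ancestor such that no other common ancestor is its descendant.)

Ancestors of 3f240fa: {2e948c3, 3f240fa, 7a10f80, 94b49f3, fedadde}.
Ancestors of e299220: {4f35025, 558de20, 94b49f3, 9cd0051, dc21346, e299220, ed160f6}.
Common ancestors: {94b49f3}.
The only common ancestor is 94b49f3, so it is the merge base.

94b49f3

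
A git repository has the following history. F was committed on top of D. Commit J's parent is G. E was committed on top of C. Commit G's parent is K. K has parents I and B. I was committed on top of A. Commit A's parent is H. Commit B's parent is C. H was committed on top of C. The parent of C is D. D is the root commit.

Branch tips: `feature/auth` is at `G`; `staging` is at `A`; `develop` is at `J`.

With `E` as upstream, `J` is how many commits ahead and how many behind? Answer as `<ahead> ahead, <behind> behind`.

Reachable from J: {A, B, C, D, G, H, I, J, K}.
Reachable from E: {C, D, E}.
Only in J's history (ahead): {A, B, G, H, I, J, K} — 7.
Only in E's history (behind): {E} — 1.

7 ahead, 1 behind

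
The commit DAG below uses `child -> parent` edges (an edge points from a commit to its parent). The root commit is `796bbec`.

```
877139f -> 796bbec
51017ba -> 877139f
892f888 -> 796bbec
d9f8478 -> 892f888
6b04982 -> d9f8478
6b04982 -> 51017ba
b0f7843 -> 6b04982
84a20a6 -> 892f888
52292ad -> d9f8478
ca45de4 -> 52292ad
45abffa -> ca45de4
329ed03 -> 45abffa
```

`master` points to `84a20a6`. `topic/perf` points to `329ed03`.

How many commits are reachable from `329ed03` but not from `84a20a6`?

Reachable from 329ed03: {329ed03, 45abffa, 52292ad, 796bbec, 892f888, ca45de4, d9f8478}.
Reachable from 84a20a6: {796bbec, 84a20a6, 892f888}.
In 329ed03's history but not 84a20a6's: {329ed03, 45abffa, 52292ad, ca45de4, d9f8478} — 5 commits.

5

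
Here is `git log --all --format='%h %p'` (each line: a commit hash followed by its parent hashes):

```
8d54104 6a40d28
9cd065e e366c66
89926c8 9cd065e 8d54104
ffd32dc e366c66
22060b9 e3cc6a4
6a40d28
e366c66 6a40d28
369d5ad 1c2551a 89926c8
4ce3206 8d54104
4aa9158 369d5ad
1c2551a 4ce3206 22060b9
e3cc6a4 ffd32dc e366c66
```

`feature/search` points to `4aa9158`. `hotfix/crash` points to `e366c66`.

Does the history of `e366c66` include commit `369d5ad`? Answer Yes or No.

Ancestors of e366c66: {6a40d28, e366c66}.
369d5ad is not in that set, so it is not an ancestor of e366c66.

No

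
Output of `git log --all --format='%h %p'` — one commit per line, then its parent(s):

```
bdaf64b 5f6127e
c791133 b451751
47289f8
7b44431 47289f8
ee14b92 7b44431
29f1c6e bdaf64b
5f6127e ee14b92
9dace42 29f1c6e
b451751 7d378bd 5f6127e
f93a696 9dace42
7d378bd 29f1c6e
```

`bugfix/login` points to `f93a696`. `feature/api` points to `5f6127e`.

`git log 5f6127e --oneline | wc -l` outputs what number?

Walking parent pointers from 5f6127e: reachable set = {47289f8, 5f6127e, 7b44431, ee14b92}.
That is 4 commits.

4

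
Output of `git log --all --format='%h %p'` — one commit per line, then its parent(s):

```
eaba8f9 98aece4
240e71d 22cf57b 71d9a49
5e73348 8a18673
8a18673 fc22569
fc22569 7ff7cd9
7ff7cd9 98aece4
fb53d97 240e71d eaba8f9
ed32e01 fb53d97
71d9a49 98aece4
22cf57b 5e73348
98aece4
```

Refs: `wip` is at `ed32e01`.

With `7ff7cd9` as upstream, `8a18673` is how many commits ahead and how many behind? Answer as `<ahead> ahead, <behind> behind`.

Reachable from 8a18673: {7ff7cd9, 8a18673, 98aece4, fc22569}.
Reachable from 7ff7cd9: {7ff7cd9, 98aece4}.
Only in 8a18673's history (ahead): {8a18673, fc22569} — 2.
Only in 7ff7cd9's history (behind): {} — 0.

2 ahead, 0 behind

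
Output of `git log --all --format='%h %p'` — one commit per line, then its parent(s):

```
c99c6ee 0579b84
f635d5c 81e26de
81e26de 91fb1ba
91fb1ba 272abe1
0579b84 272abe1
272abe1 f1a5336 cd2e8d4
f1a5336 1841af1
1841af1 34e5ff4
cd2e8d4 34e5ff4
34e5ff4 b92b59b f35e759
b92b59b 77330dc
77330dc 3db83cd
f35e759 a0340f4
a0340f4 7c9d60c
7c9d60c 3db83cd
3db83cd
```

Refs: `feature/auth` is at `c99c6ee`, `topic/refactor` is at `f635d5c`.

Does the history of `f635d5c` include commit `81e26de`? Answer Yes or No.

Ancestors of f635d5c (commits reachable by following parents): {1841af1, 272abe1, 34e5ff4, 3db83cd, 77330dc, 7c9d60c, 81e26de, 91fb1ba, a0340f4, b92b59b, cd2e8d4, f1a5336, f35e759, f635d5c}.
81e26de is in that set, so it is an ancestor of f635d5c.

Yes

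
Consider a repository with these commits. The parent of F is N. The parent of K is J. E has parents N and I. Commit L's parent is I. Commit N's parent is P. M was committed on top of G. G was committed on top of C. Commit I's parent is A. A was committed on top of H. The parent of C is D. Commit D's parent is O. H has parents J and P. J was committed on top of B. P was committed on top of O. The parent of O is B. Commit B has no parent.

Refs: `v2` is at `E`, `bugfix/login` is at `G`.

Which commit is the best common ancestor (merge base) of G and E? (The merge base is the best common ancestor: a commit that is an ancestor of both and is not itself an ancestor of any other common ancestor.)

Ancestors of G: {B, C, D, G, O}.
Ancestors of E: {A, B, E, H, I, J, N, O, P}.
Common ancestors: {B, O}.
Among these, O is not an ancestor of any other common ancestor — it is the merge base.

O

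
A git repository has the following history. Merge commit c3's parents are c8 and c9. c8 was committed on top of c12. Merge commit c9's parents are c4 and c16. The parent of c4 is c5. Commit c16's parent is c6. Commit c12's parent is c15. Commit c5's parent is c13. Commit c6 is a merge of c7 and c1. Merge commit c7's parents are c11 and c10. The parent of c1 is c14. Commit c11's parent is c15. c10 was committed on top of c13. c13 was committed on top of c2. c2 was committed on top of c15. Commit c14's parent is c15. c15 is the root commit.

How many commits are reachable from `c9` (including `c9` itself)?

13

Walking parent pointers from c9: reachable set = {c1, c10, c11, c13, c14, c15, c16, c2, c4, c5, c6, c7, c9}.
That is 13 commits.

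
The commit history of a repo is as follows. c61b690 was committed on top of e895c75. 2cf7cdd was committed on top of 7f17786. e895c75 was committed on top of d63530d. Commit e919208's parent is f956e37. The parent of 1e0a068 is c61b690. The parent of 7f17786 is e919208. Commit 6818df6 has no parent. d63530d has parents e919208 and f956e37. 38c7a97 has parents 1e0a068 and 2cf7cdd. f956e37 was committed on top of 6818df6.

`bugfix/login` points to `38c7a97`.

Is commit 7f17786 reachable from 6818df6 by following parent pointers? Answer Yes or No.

Ancestors of 6818df6: {6818df6}.
7f17786 is not in that set, so it is not an ancestor of 6818df6.

No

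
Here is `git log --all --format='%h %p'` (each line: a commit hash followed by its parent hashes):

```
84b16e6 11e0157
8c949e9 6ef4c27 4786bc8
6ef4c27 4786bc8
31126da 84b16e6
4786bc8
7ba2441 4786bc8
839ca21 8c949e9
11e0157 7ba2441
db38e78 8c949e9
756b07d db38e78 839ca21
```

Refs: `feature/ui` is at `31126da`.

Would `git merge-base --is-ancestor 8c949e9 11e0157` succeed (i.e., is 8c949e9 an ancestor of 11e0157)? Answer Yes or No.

Ancestors of 11e0157: {11e0157, 4786bc8, 7ba2441}.
8c949e9 is not in that set, so it is not an ancestor of 11e0157.

No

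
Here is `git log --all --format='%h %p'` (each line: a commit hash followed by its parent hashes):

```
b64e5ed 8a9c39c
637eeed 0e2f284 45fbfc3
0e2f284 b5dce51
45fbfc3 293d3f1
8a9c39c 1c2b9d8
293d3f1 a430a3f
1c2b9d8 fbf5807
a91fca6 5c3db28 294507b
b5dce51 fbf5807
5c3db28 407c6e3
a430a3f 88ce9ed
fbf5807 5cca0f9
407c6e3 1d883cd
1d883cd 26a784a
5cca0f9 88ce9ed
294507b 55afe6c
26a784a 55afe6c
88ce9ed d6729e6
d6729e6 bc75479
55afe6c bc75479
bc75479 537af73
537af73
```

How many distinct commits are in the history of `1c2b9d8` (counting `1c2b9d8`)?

7

Walking parent pointers from 1c2b9d8: reachable set = {1c2b9d8, 537af73, 5cca0f9, 88ce9ed, bc75479, d6729e6, fbf5807}.
That is 7 commits.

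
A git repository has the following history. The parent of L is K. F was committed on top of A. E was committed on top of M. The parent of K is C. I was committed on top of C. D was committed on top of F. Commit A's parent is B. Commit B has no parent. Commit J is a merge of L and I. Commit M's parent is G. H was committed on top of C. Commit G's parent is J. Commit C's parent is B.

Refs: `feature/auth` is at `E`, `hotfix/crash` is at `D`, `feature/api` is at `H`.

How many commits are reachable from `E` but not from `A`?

Reachable from E: {B, C, E, G, I, J, K, L, M}.
Reachable from A: {A, B}.
In E's history but not A's: {C, E, G, I, J, K, L, M} — 8 commits.

8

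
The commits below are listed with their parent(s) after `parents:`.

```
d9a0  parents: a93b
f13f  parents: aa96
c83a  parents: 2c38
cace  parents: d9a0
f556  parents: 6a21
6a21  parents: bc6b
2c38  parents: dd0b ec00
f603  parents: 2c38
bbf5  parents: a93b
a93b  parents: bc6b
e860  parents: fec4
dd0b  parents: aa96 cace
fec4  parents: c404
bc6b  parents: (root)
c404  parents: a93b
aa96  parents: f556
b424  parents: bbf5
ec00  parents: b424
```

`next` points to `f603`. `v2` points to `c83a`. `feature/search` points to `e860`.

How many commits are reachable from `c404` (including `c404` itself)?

Walking parent pointers from c404: reachable set = {a93b, bc6b, c404}.
That is 3 commits.

3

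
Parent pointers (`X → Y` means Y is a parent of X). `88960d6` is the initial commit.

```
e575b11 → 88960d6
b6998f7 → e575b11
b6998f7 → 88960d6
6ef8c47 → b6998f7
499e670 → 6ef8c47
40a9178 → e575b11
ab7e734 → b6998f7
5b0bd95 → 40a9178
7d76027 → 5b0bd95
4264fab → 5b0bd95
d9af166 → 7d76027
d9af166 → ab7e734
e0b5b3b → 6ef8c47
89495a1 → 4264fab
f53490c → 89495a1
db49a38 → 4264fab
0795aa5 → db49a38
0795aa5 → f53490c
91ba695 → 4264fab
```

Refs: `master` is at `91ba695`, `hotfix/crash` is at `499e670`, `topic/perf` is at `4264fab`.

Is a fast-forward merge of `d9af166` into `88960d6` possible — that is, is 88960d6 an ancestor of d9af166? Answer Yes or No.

Yes

A fast-forward from 88960d6 to d9af166 is possible iff 88960d6 is an ancestor of d9af166.
Ancestors of d9af166: {40a9178, 5b0bd95, 7d76027, 88960d6, ab7e734, b6998f7, d9af166, e575b11}.
88960d6 is among them, so fast-forward is possible.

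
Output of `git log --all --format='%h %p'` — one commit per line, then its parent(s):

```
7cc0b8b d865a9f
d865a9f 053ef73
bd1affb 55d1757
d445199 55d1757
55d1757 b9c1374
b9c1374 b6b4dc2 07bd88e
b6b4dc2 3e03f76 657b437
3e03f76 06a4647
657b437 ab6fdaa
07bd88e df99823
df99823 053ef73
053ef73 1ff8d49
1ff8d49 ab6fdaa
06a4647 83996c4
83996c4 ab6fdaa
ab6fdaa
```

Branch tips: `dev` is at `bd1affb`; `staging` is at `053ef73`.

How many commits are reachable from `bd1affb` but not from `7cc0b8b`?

10

Reachable from bd1affb: {053ef73, 06a4647, 07bd88e, 1ff8d49, 3e03f76, 55d1757, 657b437, 83996c4, ab6fdaa, b6b4dc2, b9c1374, bd1affb, df99823}.
Reachable from 7cc0b8b: {053ef73, 1ff8d49, 7cc0b8b, ab6fdaa, d865a9f}.
In bd1affb's history but not 7cc0b8b's: {06a4647, 07bd88e, 3e03f76, 55d1757, 657b437, 83996c4, b6b4dc2, b9c1374, bd1affb, df99823} — 10 commits.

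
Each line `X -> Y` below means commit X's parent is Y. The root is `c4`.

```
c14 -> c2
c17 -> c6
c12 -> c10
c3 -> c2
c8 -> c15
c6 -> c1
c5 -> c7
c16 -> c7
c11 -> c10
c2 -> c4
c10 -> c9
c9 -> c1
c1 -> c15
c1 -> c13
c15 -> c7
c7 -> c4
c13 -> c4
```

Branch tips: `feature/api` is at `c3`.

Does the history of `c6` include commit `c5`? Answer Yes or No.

No

Ancestors of c6: {c1, c13, c15, c4, c6, c7}.
c5 is not in that set, so it is not an ancestor of c6.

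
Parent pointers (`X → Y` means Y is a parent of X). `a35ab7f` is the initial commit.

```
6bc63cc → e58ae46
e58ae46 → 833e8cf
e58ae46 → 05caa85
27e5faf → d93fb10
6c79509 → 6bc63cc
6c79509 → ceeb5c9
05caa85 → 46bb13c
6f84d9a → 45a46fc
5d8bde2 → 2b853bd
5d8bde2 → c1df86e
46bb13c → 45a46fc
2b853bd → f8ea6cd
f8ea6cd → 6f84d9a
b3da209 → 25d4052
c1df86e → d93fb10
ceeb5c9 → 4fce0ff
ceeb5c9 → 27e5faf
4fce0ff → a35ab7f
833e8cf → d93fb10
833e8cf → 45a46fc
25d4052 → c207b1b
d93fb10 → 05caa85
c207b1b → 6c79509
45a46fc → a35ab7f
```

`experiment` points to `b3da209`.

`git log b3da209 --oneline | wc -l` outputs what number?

Walking parent pointers from b3da209: reachable set = {05caa85, 25d4052, 27e5faf, 45a46fc, 46bb13c, 4fce0ff, 6bc63cc, 6c79509, 833e8cf, a35ab7f, b3da209, c207b1b, ceeb5c9, d93fb10, e58ae46}.
That is 15 commits.

15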